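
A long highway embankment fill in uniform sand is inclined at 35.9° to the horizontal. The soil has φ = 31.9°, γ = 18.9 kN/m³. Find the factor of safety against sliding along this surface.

For a dry cohesionless infinite slope the factor of safety is FS = tanφ / tanβ.
FS = tan31.9° / tan35.9° = 0.6224 / 0.7239 = 0.860

FS = 0.86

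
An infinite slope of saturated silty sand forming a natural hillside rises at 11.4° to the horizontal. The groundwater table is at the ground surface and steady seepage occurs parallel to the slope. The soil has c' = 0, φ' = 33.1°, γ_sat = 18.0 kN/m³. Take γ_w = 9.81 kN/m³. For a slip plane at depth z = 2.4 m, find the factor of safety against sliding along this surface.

FS = 1.47

With seepage parallel to the slope and the water table at the surface, the effective normal stress on the slip plane uses the buoyant unit weight γ' = γ_sat − γ_w while the driving shear stress uses γ_sat:
FS = [c' + γ' z cos²β tanφ'] / [γ_sat z sinβ cosβ]
(For c' = 0 this reduces to FS = (γ'/γ_sat)·tanφ'/tanβ.)
γ' = 18.0 − 9.81 = 8.19 kN/m³
Numerator = 0.0 + 8.19·2.4·cos²11.4°·tan33.1° = 0.0 + 8.19·2.4·0.9609·0.6519 = 12.313 kPa
Denominator = 18.0·2.4·sin11.4°·cos11.4° = 18.0·2.4·0.1977·0.9803 = 8.370 kPa
FS = 12.313 / 8.370 = 1.471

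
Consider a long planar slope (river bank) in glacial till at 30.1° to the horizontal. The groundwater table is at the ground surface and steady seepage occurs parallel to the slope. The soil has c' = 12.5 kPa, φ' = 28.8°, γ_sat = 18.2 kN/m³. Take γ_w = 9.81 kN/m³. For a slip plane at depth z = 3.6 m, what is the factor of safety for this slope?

With seepage parallel to the slope and the water table at the surface, the effective normal stress on the slip plane uses the buoyant unit weight γ' = γ_sat − γ_w while the driving shear stress uses γ_sat:
FS = [c' + γ' z cos²β tanφ'] / [γ_sat z sinβ cosβ]
γ' = 18.2 − 9.81 = 8.39 kN/m³
Numerator = 12.5 + 8.39·3.6·cos²30.1°·tan28.8° = 12.5 + 8.39·3.6·0.7485·0.5498 = 24.928 kPa
Denominator = 18.2·3.6·sin30.1°·cos30.1° = 18.2·3.6·0.5015·0.8652 = 28.428 kPa
FS = 24.928 / 28.428 = 0.877

FS = 0.88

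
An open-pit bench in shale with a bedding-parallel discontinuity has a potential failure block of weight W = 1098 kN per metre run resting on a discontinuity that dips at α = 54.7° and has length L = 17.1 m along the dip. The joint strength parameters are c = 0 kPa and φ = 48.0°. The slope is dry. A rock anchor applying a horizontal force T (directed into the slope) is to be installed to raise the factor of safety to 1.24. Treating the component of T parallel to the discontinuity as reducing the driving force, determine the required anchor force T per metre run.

Resolving forces along and normal to the sliding plane, with the horizontal anchor force T adding T·sinα to the effective normal force and T·cosα acting up the plane against the driving force:
FS = [cL + (W cosα + T sinα) tanφ] / [W sinα − T cosα]
Without the anchor: N' = 634.5 kN/m, driving T_d = 896.1 kN/m, resisting R = 0·17.1 + 634.5·tan48.0° = 704.7 kN/m, FS = 0.79.
Setting FS = 1.24 and solving for T:
1.24·(896.1 − T cos54.7°) = 704.7 + T sin54.7°·tan48.0°
T·(sin54.7°·tan48.0° + 1.24·cos54.7°) = 1.24·896.1 − 704.7
T·(0.8161·1.1106 + 1.24·0.5779) = 1111.2 − 704.7 = 406.5
T·1.6230 = 406.5
T = 250.5 kN/m

T = 250 kN/m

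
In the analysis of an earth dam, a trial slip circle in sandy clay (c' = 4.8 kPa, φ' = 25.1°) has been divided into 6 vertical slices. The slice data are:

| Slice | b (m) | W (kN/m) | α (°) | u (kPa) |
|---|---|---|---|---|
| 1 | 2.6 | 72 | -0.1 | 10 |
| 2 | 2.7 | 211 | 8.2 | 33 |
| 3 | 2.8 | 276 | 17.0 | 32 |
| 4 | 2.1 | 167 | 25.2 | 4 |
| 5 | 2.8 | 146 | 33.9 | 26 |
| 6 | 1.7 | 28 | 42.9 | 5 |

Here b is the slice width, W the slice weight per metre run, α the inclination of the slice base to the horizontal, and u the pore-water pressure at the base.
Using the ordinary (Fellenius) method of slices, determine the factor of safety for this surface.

Ordinary method of slices: FS = Σ[c'·Δl_i + (W_i cosα_i − u_i·Δl_i)·tanφ'] / Σ W_i sinα_i, with Δl_i = b_i / cosα_i.
Slice 1: Δl = 2.6/cos(-0.1°) = 2.600 m; N'_1 = 72·cos(-0.1°) − 10·2.600 = 46.0; c'Δl = 12.48; W sinα = -0.1
Slice 2: Δl = 2.7/cos8.2° = 2.728 m; N'_2 = 211·cos8.2° − 33·2.728 = 118.8; c'Δl = 13.09; W sinα = 30.1
Slice 3: Δl = 2.8/cos17.0° = 2.928 m; N'_3 = 276·cos17.0° − 32·2.928 = 170.2; c'Δl = 14.05; W sinα = 80.7
Slice 4: Δl = 2.1/cos25.2° = 2.321 m; N'_4 = 167·cos25.2° − 4·2.321 = 141.8; c'Δl = 11.14; W sinα = 71.1
Slice 5: Δl = 2.8/cos33.9° = 3.373 m; N'_5 = 146·cos33.9° − 26·3.373 = 33.5; c'Δl = 16.19; W sinα = 81.4
Slice 6: Δl = 1.7/cos42.9° = 2.321 m; N'_6 = 28·cos42.9° − 5·2.321 = 8.9; c'Δl = 11.14; W sinα = 19.1
Σc'Δl = 78.1 kN/m; ΣN' = 519.3 kN/m; ΣW sinα = 282.3 kN/m
Resisting = 78.1 + 519.3·tan25.1° = 78.1 + 243.2 = 321.3 kN/m
FS = 321.3 / 282.3 = 1.138

FS = 1.14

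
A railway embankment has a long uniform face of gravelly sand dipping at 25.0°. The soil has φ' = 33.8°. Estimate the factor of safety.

For a dry cohesionless infinite slope the factor of safety is FS = tanφ' / tanβ.
FS = tan33.8° / tan25.0° = 0.6694 / 0.4663 = 1.436

FS = 1.44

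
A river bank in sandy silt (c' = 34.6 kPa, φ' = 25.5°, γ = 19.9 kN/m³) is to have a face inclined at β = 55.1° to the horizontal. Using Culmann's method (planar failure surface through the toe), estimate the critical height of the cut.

H_c = 39.45 m

Culmann's analysis gives the critical failure plane at α_cr = (β + φ')/2 = (55.1 + 25.5)/2 = 40.3°, and the critical height
H_c = (4c'/γ) · sinβ cosφ' / [1 − cos(β − φ')]
    = (4·34.6/19.9) · sin55.1°·cos25.5° / [1 − cos(29.6°)]
    = 6.955 · 0.8202·0.9026 / [1 − 0.8695]
    = 6.955 · 0.7403 / 0.1305
    = 39.45 m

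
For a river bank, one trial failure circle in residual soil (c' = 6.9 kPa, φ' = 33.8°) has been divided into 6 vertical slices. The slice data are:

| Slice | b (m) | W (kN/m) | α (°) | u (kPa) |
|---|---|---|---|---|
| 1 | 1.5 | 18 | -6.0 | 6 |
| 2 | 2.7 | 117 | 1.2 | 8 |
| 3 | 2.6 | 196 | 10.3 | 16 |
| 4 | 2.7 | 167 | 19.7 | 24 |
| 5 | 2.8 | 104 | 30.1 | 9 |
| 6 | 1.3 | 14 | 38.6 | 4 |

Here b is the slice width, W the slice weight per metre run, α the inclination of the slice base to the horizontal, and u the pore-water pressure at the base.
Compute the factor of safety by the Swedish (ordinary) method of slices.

FS = 2.45

Ordinary method of slices: FS = Σ[c'·Δl_i + (W_i cosα_i − u_i·Δl_i)·tanφ'] / Σ W_i sinα_i, with Δl_i = b_i / cosα_i.
Slice 1: Δl = 1.5/cos(-6.0°) = 1.508 m; N'_1 = 18·cos(-6.0°) − 6·1.508 = 8.9; c'Δl = 10.41; W sinα = -1.9
Slice 2: Δl = 2.7/cos1.2° = 2.701 m; N'_2 = 117·cos1.2° − 8·2.701 = 95.4; c'Δl = 18.63; W sinα = 2.5
Slice 3: Δl = 2.6/cos10.3° = 2.643 m; N'_3 = 196·cos10.3° − 16·2.643 = 150.6; c'Δl = 18.23; W sinα = 35.0
Slice 4: Δl = 2.7/cos19.7° = 2.868 m; N'_4 = 167·cos19.7° − 24·2.868 = 88.4; c'Δl = 19.79; W sinα = 56.3
Slice 5: Δl = 2.8/cos30.1° = 3.236 m; N'_5 = 104·cos30.1° − 9·3.236 = 60.8; c'Δl = 22.33; W sinα = 52.2
Slice 6: Δl = 1.3/cos38.6° = 1.663 m; N'_6 = 14·cos38.6° − 4·1.663 = 4.3; c'Δl = 11.48; W sinα = 8.7
Σc'Δl = 100.9 kN/m; ΣN' = 408.3 kN/m; ΣW sinα = 152.8 kN/m
Resisting = 100.9 + 408.3·tan33.8° = 100.9 + 273.3 = 374.2 kN/m
FS = 374.2 / 152.8 = 2.449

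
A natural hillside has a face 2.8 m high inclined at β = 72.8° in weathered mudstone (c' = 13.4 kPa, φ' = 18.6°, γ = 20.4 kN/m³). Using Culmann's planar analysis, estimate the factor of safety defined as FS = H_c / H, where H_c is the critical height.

H_c = (4c'/γ) · sinβ cosφ' / [1 − cos(β − φ')]
    = (4·13.4/20.4) · sin72.8°·cos18.6° / [1 − cos54.2°]
    = 2.627 · 0.9054 / 0.4150 = 5.73 m
FS = H_c / H = 5.73 / 2.8 = 2.047

FS = 2.05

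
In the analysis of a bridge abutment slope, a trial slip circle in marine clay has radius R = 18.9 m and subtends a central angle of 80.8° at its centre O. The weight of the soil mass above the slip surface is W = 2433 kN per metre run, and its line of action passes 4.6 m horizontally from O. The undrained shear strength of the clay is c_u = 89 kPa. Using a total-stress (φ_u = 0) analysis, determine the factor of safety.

Taking moments about the centre O, the resisting moment is provided by the undrained shear strength acting along the arc:
Arc length L_a = R·θ = 18.9·(80.8°·π/180) = 18.9·1.4102 = 26.65 m
M_R = c_u·L_a·R = 89·26.65·18.9 = 44833.5 kN·m/m
M_D = W·d = 2433·4.6 = 11191.8 kN·m/m
FS = M_R / M_D = 44833.5 / 11191.8 = 4.006

FS = 4.01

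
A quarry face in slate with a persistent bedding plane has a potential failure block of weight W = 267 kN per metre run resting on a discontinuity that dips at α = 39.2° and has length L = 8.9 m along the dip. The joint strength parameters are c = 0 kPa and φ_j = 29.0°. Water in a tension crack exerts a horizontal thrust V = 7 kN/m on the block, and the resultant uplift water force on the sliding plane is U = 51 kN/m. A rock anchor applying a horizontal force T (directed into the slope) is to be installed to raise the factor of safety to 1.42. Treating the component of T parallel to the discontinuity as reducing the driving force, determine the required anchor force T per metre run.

Resolving forces along and normal to the sliding plane, with the horizontal anchor force T adding T·sinα to the effective normal force and T·cosα acting up the plane against the driving force:
FS = [cL + (W cosα − U − V sinα + T sinα) tanφ_j] / [W sinα + V cosα − T cosα]
Without the anchor: N' = 151.5 kN/m, driving T_d = 174.2 kN/m, resisting R = 0·8.9 + 151.5·tan29.0° = 84.0 kN/m, FS = 0.48.
Setting FS = 1.42 and solving for T:
1.42·(174.2 − T cos39.2°) = 84.0 + T sin39.2°·tan29.0°
T·(sin39.2°·tan29.0° + 1.42·cos39.2°) = 1.42·174.2 − 84.0
T·(0.6320·0.5543 + 1.42·0.7749) = 247.3 − 84.0 = 163.4
T·1.4508 = 163.4
T = 112.6 kN/m

T = 113 kN/m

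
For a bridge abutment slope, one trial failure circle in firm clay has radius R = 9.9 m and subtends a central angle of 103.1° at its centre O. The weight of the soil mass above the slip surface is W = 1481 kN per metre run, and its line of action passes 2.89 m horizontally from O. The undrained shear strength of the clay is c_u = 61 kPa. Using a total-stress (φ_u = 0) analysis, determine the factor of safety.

Taking moments about the centre O, the resisting moment is provided by the undrained shear strength acting along the arc:
Arc length L_a = R·θ = 9.9·(103.1°·π/180) = 9.9·1.7994 = 17.81 m
M_R = c_u·L_a·R = 61·17.81·9.9 = 10758.1 kN·m/m
M_D = W·d = 1481·2.89 = 4280.1 kN·m/m
FS = M_R / M_D = 10758.1 / 4280.1 = 2.514

FS = 2.51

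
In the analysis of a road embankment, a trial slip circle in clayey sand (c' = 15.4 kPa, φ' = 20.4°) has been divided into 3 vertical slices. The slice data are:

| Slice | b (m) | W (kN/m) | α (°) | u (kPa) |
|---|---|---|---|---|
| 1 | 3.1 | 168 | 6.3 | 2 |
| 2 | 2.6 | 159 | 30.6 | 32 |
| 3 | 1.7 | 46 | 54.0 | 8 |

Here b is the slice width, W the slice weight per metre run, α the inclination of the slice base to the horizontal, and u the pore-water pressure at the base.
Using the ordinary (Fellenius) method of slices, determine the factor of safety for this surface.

FS = 1.58

Ordinary method of slices: FS = Σ[c'·Δl_i + (W_i cosα_i − u_i·Δl_i)·tanφ'] / Σ W_i sinα_i, with Δl_i = b_i / cosα_i.
Slice 1: Δl = 3.1/cos6.3° = 3.119 m; N'_1 = 168·cos6.3° − 2·3.119 = 160.7; c'Δl = 48.03; W sinα = 18.4
Slice 2: Δl = 2.6/cos30.6° = 3.021 m; N'_2 = 159·cos30.6° − 32·3.021 = 40.2; c'Δl = 46.52; W sinα = 80.9
Slice 3: Δl = 1.7/cos54.0° = 2.892 m; N'_3 = 46·cos54.0° − 8·2.892 = 3.9; c'Δl = 44.54; W sinα = 37.2
Σc'Δl = 139.1 kN/m; ΣN' = 204.8 kN/m; ΣW sinα = 136.6 kN/m
Resisting = 139.1 + 204.8·tan20.4° = 139.1 + 76.2 = 215.3 kN/m
FS = 215.3 / 136.6 = 1.576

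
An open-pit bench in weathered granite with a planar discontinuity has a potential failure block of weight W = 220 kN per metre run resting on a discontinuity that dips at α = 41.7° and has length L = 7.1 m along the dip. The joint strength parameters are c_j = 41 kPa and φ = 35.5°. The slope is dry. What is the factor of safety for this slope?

FS = 2.79

Resolving the block weight along and normal to the plane and applying the Mohr–Coulomb strength on the joint:
N' = W cosα = 220·cos41.7° = 164.3 kN/m
Driving force T = W sinα = 220·sin41.7° = 146.4 kN/m
Resisting force R = c_j·L + N'·tanφ = 41·7.1 + 164.3·tan35.5° = 291.1 + 117.2 = 408.3 kN/m
FS = R / T = 408.3 / 146.4 = 2.790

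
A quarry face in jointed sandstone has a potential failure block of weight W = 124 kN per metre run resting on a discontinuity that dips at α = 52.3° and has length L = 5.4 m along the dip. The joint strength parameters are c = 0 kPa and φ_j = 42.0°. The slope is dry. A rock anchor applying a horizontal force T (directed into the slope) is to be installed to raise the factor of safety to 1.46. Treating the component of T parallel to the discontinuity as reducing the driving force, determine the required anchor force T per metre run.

Resolving forces along and normal to the sliding plane, with the horizontal anchor force T adding T·sinα to the effective normal force and T·cosα acting up the plane against the driving force:
FS = [cL + (W cosα + T sinα) tanφ_j] / [W sinα − T cosα]
Without the anchor: N' = 75.8 kN/m, driving T_d = 98.1 kN/m, resisting R = 0·5.4 + 75.8·tan42.0° = 68.3 kN/m, FS = 0.70.
Setting FS = 1.46 and solving for T:
1.46·(98.1 − T cos52.3°) = 68.3 + T sin52.3°·tan42.0°
T·(sin52.3°·tan42.0° + 1.46·cos52.3°) = 1.46·98.1 − 68.3
T·(0.7912·0.9004 + 1.46·0.6115) = 143.2 − 68.3 = 75.0
T·1.6053 = 75.0
T = 46.7 kN/m

T = 47 kN/m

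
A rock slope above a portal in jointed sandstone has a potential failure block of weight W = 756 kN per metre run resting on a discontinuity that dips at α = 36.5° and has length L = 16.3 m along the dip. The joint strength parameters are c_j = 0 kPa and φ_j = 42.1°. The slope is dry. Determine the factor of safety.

Resolving the block weight along and normal to the plane and applying the Mohr–Coulomb strength on the joint:
N' = W cosα = 756·cos36.5° = 607.7 kN/m
Driving force T = W sinα = 756·sin36.5° = 449.7 kN/m
Resisting force R = c_j·L + N'·tanφ_j = 0·16.3 + 607.7·tan42.1° = 0.0 + 549.1 = 549.1 kN/m
FS = R / T = 549.1 / 449.7 = 1.221

FS = 1.22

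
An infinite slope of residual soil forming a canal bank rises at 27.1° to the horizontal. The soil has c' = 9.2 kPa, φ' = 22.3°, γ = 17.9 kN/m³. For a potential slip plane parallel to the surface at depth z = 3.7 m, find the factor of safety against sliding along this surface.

For an infinite slope with a slip plane parallel to the surface (no pore pressure): FS = [c' + γz cos²β tanφ'] / [γz sinβ cosβ].
γz = 17.9·3.7 = 66.23 kN/m²
Numerator = 9.2 + 66.23·cos²27.1°·tan22.3° = 9.2 + 66.23·0.7925·0.4101 = 30.726 kPa
Denominator = 66.23·sin27.1°·cos27.1° = 66.23·0.4555·0.8902 = 26.858 kPa
FS = 30.726 / 26.858 = 1.144

FS = 1.14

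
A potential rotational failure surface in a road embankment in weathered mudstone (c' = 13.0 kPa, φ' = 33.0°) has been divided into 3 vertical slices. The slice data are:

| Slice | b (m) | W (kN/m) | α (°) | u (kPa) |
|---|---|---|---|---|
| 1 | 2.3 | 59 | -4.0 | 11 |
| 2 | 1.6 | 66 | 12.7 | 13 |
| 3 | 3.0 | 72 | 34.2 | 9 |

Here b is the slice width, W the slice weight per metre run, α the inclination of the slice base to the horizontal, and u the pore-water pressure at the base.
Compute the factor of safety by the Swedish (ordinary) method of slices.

FS = 3.26

Ordinary method of slices: FS = Σ[c'·Δl_i + (W_i cosα_i − u_i·Δl_i)·tanφ'] / Σ W_i sinα_i, with Δl_i = b_i / cosα_i.
Slice 1: Δl = 2.3/cos(-4.0°) = 2.306 m; N'_1 = 59·cos(-4.0°) − 11·2.306 = 33.5; c'Δl = 29.97; W sinα = -4.1
Slice 2: Δl = 1.6/cos12.7° = 1.640 m; N'_2 = 66·cos12.7° − 13·1.640 = 43.1; c'Δl = 21.32; W sinα = 14.5
Slice 3: Δl = 3.0/cos34.2° = 3.627 m; N'_3 = 72·cos34.2° − 9·3.627 = 26.9; c'Δl = 47.15; W sinα = 40.5
Σc'Δl = 98.4 kN/m; ΣN' = 103.5 kN/m; ΣW sinα = 50.9 kN/m
Resisting = 98.4 + 103.5·tan33.0° = 98.4 + 67.2 = 165.6 kN/m
FS = 165.6 / 50.9 = 3.256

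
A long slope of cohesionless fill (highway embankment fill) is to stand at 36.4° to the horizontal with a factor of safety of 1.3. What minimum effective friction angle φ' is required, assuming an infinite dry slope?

FS = tanφ'/tanβ ⇒ tanφ' = FS · tanβ = 1.3 · tan36.4° = 0.9584
φ' = arctan(0.9584) = 43.78°

φ' = 43.8°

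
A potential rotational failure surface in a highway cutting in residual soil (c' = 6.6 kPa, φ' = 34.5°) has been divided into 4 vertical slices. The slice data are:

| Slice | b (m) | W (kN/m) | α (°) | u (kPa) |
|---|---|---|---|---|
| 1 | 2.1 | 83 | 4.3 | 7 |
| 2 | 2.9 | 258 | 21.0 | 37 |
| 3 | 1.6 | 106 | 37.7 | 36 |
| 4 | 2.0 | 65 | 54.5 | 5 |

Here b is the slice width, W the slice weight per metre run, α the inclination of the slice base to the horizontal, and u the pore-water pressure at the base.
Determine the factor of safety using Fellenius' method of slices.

FS = 1.04

Ordinary method of slices: FS = Σ[c'·Δl_i + (W_i cosα_i − u_i·Δl_i)·tanφ'] / Σ W_i sinα_i, with Δl_i = b_i / cosα_i.
Slice 1: Δl = 2.1/cos4.3° = 2.106 m; N'_1 = 83·cos4.3° − 7·2.106 = 68.0; c'Δl = 13.90; W sinα = 6.2
Slice 2: Δl = 2.9/cos21.0° = 3.106 m; N'_2 = 258·cos21.0° − 37·3.106 = 125.9; c'Δl = 20.50; W sinα = 92.5
Slice 3: Δl = 1.6/cos37.7° = 2.022 m; N'_3 = 106·cos37.7° − 36·2.022 = 11.1; c'Δl = 13.35; W sinα = 64.8
Slice 4: Δl = 2.0/cos54.5° = 3.444 m; N'_4 = 65·cos54.5° − 5·3.444 = 20.5; c'Δl = 22.73; W sinα = 52.9
Σc'Δl = 70.5 kN/m; ΣN' = 225.6 kN/m; ΣW sinα = 216.4 kN/m
Resisting = 70.5 + 225.6·tan34.5° = 70.5 + 155.0 = 225.5 kN/m
FS = 225.5 / 216.4 = 1.042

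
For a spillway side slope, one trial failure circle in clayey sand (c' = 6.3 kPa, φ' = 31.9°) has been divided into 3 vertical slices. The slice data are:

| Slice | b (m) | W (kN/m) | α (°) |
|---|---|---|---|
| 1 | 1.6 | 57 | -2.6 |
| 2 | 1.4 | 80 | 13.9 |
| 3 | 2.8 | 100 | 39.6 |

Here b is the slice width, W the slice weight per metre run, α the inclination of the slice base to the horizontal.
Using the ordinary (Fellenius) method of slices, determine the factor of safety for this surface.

FS = 2.16

Ordinary method of slices: FS = Σ[c'·Δl_i + (W_i cosα_i)·tanφ'] / Σ W_i sinα_i, with Δl_i = b_i / cosα_i.
Slice 1: Δl = 1.6/cos(-2.6°) = 1.602 m; N'_1 = 57·cos(-2.6°) = 56.9; c'Δl = 10.09; W sinα = -2.6
Slice 2: Δl = 1.4/cos13.9° = 1.442 m; N'_2 = 80·cos13.9° = 77.7; c'Δl = 9.09; W sinα = 19.2
Slice 3: Δl = 2.8/cos39.6° = 3.634 m; N'_3 = 100·cos39.6° = 77.1; c'Δl = 22.89; W sinα = 63.7
Σc'Δl = 42.1 kN/m; ΣN' = 211.6 kN/m; ΣW sinα = 80.4 kN/m
Resisting = 42.1 + 211.6·tan31.9° = 42.1 + 131.7 = 173.8 kN/m
FS = 173.8 / 80.4 = 2.162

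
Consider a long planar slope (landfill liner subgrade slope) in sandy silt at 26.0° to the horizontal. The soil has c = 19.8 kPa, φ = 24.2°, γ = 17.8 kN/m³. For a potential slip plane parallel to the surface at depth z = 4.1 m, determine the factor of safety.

For an infinite slope with a slip plane parallel to the surface (no pore pressure): FS = [c + γz cos²β tanφ] / [γz sinβ cosβ].
γz = 17.8·4.1 = 72.98 kN/m²
Numerator = 19.8 + 72.98·cos²26.0°·tan24.2° = 19.8 + 72.98·0.8078·0.4494 = 46.296 kPa
Denominator = 72.98·sin26.0°·cos26.0° = 72.98·0.4384·0.8988 = 28.755 kPa
FS = 46.296 / 28.755 = 1.610

FS = 1.61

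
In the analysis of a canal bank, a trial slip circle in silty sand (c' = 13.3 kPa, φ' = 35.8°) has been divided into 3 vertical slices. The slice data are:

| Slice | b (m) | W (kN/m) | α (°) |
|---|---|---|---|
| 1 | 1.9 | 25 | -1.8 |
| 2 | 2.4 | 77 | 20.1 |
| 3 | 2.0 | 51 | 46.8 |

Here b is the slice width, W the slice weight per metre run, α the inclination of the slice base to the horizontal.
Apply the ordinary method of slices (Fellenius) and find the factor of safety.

Ordinary method of slices: FS = Σ[c'·Δl_i + (W_i cosα_i)·tanφ'] / Σ W_i sinα_i, with Δl_i = b_i / cosα_i.
Slice 1: Δl = 1.9/cos(-1.8°) = 1.901 m; N'_1 = 25·cos(-1.8°) = 25.0; c'Δl = 25.28; W sinα = -0.8
Slice 2: Δl = 2.4/cos20.1° = 2.556 m; N'_2 = 77·cos20.1° = 72.3; c'Δl = 33.99; W sinα = 26.5
Slice 3: Δl = 2.0/cos46.8° = 2.922 m; N'_3 = 51·cos46.8° = 34.9; c'Δl = 38.86; W sinα = 37.2
Σc'Δl = 98.1 kN/m; ΣN' = 132.2 kN/m; ΣW sinα = 62.9 kN/m
Resisting = 98.1 + 132.2·tan35.8° = 98.1 + 95.4 = 193.5 kN/m
FS = 193.5 / 62.9 = 3.078

FS = 3.08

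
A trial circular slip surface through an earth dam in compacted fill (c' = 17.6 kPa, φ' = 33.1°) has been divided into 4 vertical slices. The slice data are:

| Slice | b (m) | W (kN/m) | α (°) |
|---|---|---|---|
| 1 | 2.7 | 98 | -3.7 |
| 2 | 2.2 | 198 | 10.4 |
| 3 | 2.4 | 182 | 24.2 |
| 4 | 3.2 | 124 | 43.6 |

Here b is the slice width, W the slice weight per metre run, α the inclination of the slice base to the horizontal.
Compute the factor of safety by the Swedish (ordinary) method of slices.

Ordinary method of slices: FS = Σ[c'·Δl_i + (W_i cosα_i)·tanφ'] / Σ W_i sinα_i, with Δl_i = b_i / cosα_i.
Slice 1: Δl = 2.7/cos(-3.7°) = 2.706 m; N'_1 = 98·cos(-3.7°) = 97.8; c'Δl = 47.62; W sinα = -6.3
Slice 2: Δl = 2.2/cos10.4° = 2.237 m; N'_2 = 198·cos10.4° = 194.7; c'Δl = 39.37; W sinα = 35.7
Slice 3: Δl = 2.4/cos24.2° = 2.631 m; N'_3 = 182·cos24.2° = 166.0; c'Δl = 46.31; W sinα = 74.6
Slice 4: Δl = 3.2/cos43.6° = 4.419 m; N'_4 = 124·cos43.6° = 89.8; c'Δl = 77.77; W sinα = 85.5
Σc'Δl = 211.1 kN/m; ΣN' = 548.3 kN/m; ΣW sinα = 189.5 kN/m
Resisting = 211.1 + 548.3·tan33.1° = 211.1 + 357.5 = 568.5 kN/m
FS = 568.5 / 189.5 = 3.000

FS = 3.00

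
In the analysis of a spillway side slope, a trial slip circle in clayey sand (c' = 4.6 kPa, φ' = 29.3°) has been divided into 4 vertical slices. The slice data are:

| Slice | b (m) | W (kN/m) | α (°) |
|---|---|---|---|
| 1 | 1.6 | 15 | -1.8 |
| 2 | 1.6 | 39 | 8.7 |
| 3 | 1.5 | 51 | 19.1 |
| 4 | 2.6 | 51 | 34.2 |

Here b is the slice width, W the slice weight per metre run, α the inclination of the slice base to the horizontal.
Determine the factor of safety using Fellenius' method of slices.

Ordinary method of slices: FS = Σ[c'·Δl_i + (W_i cosα_i)·tanφ'] / Σ W_i sinα_i, with Δl_i = b_i / cosα_i.
Slice 1: Δl = 1.6/cos(-1.8°) = 1.601 m; N'_1 = 15·cos(-1.8°) = 15.0; c'Δl = 7.36; W sinα = -0.5
Slice 2: Δl = 1.6/cos8.7° = 1.619 m; N'_2 = 39·cos8.7° = 38.6; c'Δl = 7.45; W sinα = 5.9
Slice 3: Δl = 1.5/cos19.1° = 1.587 m; N'_3 = 51·cos19.1° = 48.2; c'Δl = 7.30; W sinα = 16.7
Slice 4: Δl = 2.6/cos34.2° = 3.144 m; N'_4 = 51·cos34.2° = 42.2; c'Δl = 14.46; W sinα = 28.7
Σc'Δl = 36.6 kN/m; ΣN' = 143.9 kN/m; ΣW sinα = 50.8 kN/m
Resisting = 36.6 + 143.9·tan29.3° = 36.6 + 80.8 = 117.3 kN/m
FS = 117.3 / 50.8 = 2.311

FS = 2.31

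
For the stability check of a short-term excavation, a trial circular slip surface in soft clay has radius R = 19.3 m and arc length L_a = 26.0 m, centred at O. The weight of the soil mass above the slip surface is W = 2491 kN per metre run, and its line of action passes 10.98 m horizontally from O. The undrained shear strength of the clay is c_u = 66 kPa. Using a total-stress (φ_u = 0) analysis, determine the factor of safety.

FS = 1.21

Taking moments about the centre O, the resisting moment is provided by the undrained shear strength acting along the arc:
M_R = c_u·L_a·R = 66·26.00·19.3 = 33118.8 kN·m/m
M_D = W·d = 2491·10.98 = 27351.2 kN·m/m
FS = M_R / M_D = 33118.8 / 27351.2 = 1.211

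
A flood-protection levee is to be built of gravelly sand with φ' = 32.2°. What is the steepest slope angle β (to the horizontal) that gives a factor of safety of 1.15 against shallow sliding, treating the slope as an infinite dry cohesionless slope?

For an infinite dry cohesionless slope FS = tanφ'/tanβ, so tanβ = tanφ' / FS.
tanβ = tan32.2° / 1.15 = 0.6297 / 1.15 = 0.5476
β = arctan(0.5476) = 28.70°

β = 28.7°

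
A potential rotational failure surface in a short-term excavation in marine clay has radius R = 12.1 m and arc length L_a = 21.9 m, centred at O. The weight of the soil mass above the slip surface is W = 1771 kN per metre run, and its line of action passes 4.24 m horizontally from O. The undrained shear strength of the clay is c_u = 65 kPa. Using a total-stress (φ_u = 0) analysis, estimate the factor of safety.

FS = 2.29

Taking moments about the centre O, the resisting moment is provided by the undrained shear strength acting along the arc:
M_R = c_u·L_a·R = 65·21.90·12.1 = 17224.3 kN·m/m
M_D = W·d = 1771·4.24 = 7509.0 kN·m/m
FS = M_R / M_D = 17224.3 / 7509.0 = 2.294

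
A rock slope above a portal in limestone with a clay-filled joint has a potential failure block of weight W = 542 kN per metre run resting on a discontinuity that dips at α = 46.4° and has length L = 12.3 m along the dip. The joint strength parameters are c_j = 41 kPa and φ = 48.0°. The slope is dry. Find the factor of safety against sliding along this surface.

FS = 2.34

Resolving the block weight along and normal to the plane and applying the Mohr–Coulomb strength on the joint:
N' = W cosα = 542·cos46.4° = 373.8 kN/m
Driving force T = W sinα = 542·sin46.4° = 392.5 kN/m
Resisting force R = c_j·L + N'·tanφ = 41·12.3 + 373.8·tan48.0° = 504.3 + 415.1 = 919.4 kN/m
FS = R / T = 919.4 / 392.5 = 2.342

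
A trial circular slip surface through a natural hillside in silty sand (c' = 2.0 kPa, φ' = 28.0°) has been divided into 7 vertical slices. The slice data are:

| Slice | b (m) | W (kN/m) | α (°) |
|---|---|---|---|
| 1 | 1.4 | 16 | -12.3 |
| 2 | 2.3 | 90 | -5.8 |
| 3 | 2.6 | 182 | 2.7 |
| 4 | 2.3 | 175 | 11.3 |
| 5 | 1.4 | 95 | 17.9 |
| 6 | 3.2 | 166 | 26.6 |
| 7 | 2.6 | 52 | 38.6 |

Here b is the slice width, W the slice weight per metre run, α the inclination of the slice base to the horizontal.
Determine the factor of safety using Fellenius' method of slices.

FS = 2.56

Ordinary method of slices: FS = Σ[c'·Δl_i + (W_i cosα_i)·tanφ'] / Σ W_i sinα_i, with Δl_i = b_i / cosα_i.
Slice 1: Δl = 1.4/cos(-12.3°) = 1.433 m; N'_1 = 16·cos(-12.3°) = 15.6; c'Δl = 2.87; W sinα = -3.4
Slice 2: Δl = 2.3/cos(-5.8°) = 2.312 m; N'_2 = 90·cos(-5.8°) = 89.5; c'Δl = 4.62; W sinα = -9.1
Slice 3: Δl = 2.6/cos2.7° = 2.603 m; N'_3 = 182·cos2.7° = 181.8; c'Δl = 5.21; W sinα = 8.6
Slice 4: Δl = 2.3/cos11.3° = 2.345 m; N'_4 = 175·cos11.3° = 171.6; c'Δl = 4.69; W sinα = 34.3
Slice 5: Δl = 1.4/cos17.9° = 1.471 m; N'_5 = 95·cos17.9° = 90.4; c'Δl = 2.94; W sinα = 29.2
Slice 6: Δl = 3.2/cos26.6° = 3.579 m; N'_6 = 166·cos26.6° = 148.4; c'Δl = 7.16; W sinα = 74.3
Slice 7: Δl = 2.6/cos38.6° = 3.327 m; N'_7 = 52·cos38.6° = 40.6; c'Δl = 6.65; W sinα = 32.4
Σc'Δl = 34.1 kN/m; ΣN' = 738.0 kN/m; ΣW sinα = 166.3 kN/m
Resisting = 34.1 + 738.0·tan28.0° = 34.1 + 392.4 = 426.6 kN/m
FS = 426.6 / 166.3 = 2.565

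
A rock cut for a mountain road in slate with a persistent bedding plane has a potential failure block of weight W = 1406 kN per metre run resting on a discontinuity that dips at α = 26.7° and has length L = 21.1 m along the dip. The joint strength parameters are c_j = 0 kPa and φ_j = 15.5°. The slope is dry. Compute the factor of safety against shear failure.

Resolving the block weight along and normal to the plane and applying the Mohr–Coulomb strength on the joint:
N' = W cosα = 1406·cos26.7° = 1256.1 kN/m
Driving force T = W sinα = 1406·sin26.7° = 631.7 kN/m
Resisting force R = c_j·L + N'·tanφ_j = 0·21.1 + 1256.1·tan15.5° = 0.0 + 348.3 = 348.3 kN/m
FS = R / T = 348.3 / 631.7 = 0.551

FS = 0.55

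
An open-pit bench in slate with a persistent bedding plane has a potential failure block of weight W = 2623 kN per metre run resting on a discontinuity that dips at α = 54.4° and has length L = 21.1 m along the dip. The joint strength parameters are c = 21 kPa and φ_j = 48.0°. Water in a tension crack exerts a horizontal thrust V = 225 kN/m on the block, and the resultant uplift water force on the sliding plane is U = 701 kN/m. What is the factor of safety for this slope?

FS = 0.51

Resolving the block weight along and normal to the plane and applying the Mohr–Coulomb strength on the joint:
N' = W cosα − U − V sinα = 2623·cos54.4° − 701 − 225·sin54.4° = 643.0 kN/m
Driving force T = W sinα + V cosα = 2623·sin54.4° + 225·cos54.4° = 2263.7 kN/m
Resisting force R = c·L + N'·tanφ_j = 21·21.1 + 643.0·tan48.0° = 443.1 + 714.1 = 1157.2 kN/m
FS = R / T = 1157.2 / 2263.7 = 0.511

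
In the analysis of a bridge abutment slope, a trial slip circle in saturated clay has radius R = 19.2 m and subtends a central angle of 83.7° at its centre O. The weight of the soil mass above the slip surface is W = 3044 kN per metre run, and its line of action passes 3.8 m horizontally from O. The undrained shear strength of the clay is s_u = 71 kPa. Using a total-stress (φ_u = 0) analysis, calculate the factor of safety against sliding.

FS = 3.31

Taking moments about the centre O, the resisting moment is provided by the undrained shear strength acting along the arc:
Arc length L_a = R·θ = 19.2·(83.7°·π/180) = 19.2·1.4608 = 28.05 m
M_R = s_u·L_a·R = 71·28.05·19.2 = 38235.2 kN·m/m
M_D = W·d = 3044·3.8 = 11567.2 kN·m/m
FS = M_R / M_D = 38235.2 / 11567.2 = 3.305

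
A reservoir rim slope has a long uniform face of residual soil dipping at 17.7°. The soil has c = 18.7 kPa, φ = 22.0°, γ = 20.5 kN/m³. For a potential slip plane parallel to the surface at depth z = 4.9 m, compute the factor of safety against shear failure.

FS = 1.91

For an infinite slope with a slip plane parallel to the surface (no pore pressure): FS = [c + γz cos²β tanφ] / [γz sinβ cosβ].
γz = 20.5·4.9 = 100.45 kN/m²
Numerator = 18.7 + 100.45·cos²17.7°·tan22.0° = 18.7 + 100.45·0.9076·0.4040 = 55.533 kPa
Denominator = 100.45·sin17.7°·cos17.7° = 100.45·0.3040·0.9527 = 29.094 kPa
FS = 55.533 / 29.094 = 1.909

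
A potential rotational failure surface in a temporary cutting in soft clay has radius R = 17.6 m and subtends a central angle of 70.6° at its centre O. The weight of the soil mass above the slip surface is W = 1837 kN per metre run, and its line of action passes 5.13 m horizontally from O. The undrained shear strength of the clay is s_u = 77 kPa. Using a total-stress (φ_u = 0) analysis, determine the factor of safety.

Taking moments about the centre O, the resisting moment is provided by the undrained shear strength acting along the arc:
Arc length L_a = R·θ = 17.6·(70.6°·π/180) = 17.6·1.2322 = 21.69 m
M_R = s_u·L_a·R = 77·21.69·17.6 = 29389.9 kN·m/m
M_D = W·d = 1837·5.13 = 9423.8 kN·m/m
FS = M_R / M_D = 29389.9 / 9423.8 = 3.119

FS = 3.12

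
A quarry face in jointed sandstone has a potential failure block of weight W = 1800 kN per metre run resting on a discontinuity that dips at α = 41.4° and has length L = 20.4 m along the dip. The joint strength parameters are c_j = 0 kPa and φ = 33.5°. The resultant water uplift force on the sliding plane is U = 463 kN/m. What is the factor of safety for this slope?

FS = 0.49

Resolving the block weight along and normal to the plane and applying the Mohr–Coulomb strength on the joint:
N' = W cosα − U = 1800·cos41.4° − 463 = 887.2 kN/m
Driving force T = W sinα = 1800·sin41.4° = 1190.4 kN/m
Resisting force R = c_j·L + N'·tanφ = 0·20.4 + 887.2·tan33.5° = 0.0 + 587.2 = 587.2 kN/m
FS = R / T = 587.2 / 1190.4 = 0.493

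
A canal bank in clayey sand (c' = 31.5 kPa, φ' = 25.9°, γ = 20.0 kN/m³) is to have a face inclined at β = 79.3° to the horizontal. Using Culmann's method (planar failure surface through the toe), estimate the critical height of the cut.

H_c = 13.79 m

Culmann's analysis gives the critical failure plane at α_cr = (β + φ')/2 = (79.3 + 25.9)/2 = 52.6°, and the critical height
H_c = (4c'/γ) · sinβ cosφ' / [1 − cos(β − φ')]
    = (4·31.5/20.0) · sin79.3°·cos25.9° / [1 − cos(53.4°)]
    = 6.300 · 0.9826·0.8996 / [1 − 0.5962]
    = 6.300 · 0.8839 / 0.4038
    = 13.79 m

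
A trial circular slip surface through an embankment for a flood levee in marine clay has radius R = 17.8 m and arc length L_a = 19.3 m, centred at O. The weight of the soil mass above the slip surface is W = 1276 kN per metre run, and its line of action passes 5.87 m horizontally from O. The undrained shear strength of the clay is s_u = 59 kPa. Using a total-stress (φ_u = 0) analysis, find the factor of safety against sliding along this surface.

Taking moments about the centre O, the resisting moment is provided by the undrained shear strength acting along the arc:
M_R = s_u·L_a·R = 59·19.30·17.8 = 20268.9 kN·m/m
M_D = W·d = 1276·5.87 = 7490.1 kN·m/m
FS = M_R / M_D = 20268.9 / 7490.1 = 2.706

FS = 2.71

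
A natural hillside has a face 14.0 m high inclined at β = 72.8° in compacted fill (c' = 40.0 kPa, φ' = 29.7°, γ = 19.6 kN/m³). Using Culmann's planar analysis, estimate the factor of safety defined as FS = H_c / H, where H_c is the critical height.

FS = 1.79

H_c = (4c'/γ) · sinβ cosφ' / [1 − cos(β − φ')]
    = (4·40.0/19.6) · sin72.8°·cos29.7° / [1 − cos43.1°]
    = 8.163 · 0.8298 / 0.2698 = 25.10 m
FS = H_c / H = 25.10 / 14.0 = 1.793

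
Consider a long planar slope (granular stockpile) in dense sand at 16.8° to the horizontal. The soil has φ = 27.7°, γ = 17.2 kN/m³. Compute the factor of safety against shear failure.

FS = 1.74

For a dry cohesionless infinite slope the factor of safety is FS = tanφ / tanβ.
FS = tan27.7° / tan16.8° = 0.5250 / 0.3019 = 1.739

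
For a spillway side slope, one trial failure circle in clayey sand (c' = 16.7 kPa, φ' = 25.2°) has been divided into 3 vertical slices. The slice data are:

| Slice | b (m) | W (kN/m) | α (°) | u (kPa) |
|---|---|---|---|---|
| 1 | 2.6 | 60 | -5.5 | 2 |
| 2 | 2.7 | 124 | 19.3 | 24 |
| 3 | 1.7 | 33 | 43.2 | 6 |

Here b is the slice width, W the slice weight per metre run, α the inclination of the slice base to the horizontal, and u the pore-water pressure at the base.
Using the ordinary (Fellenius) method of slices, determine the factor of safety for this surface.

Ordinary method of slices: FS = Σ[c'·Δl_i + (W_i cosα_i − u_i·Δl_i)·tanφ'] / Σ W_i sinα_i, with Δl_i = b_i / cosα_i.
Slice 1: Δl = 2.6/cos(-5.5°) = 2.612 m; N'_1 = 60·cos(-5.5°) − 2·2.612 = 54.5; c'Δl = 43.62; W sinα = -5.8
Slice 2: Δl = 2.7/cos19.3° = 2.861 m; N'_2 = 124·cos19.3° − 24·2.861 = 48.4; c'Δl = 47.77; W sinα = 41.0
Slice 3: Δl = 1.7/cos43.2° = 2.332 m; N'_3 = 33·cos43.2° − 6·2.332 = 10.1; c'Δl = 38.95; W sinα = 22.6
Σc'Δl = 130.3 kN/m; ΣN' = 112.9 kN/m; ΣW sinα = 57.8 kN/m
Resisting = 130.3 + 112.9·tan25.2° = 130.3 + 53.1 = 183.5 kN/m
FS = 183.5 / 57.8 = 3.173

FS = 3.17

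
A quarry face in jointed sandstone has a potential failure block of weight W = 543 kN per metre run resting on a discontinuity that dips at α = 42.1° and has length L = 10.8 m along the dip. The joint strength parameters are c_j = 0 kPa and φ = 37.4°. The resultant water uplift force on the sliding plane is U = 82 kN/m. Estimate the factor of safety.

FS = 0.67

Resolving the block weight along and normal to the plane and applying the Mohr–Coulomb strength on the joint:
N' = W cosα − U = 543·cos42.1° − 82 = 320.9 kN/m
Driving force T = W sinα = 543·sin42.1° = 364.0 kN/m
Resisting force R = c_j·L + N'·tanφ = 0·10.8 + 320.9·tan37.4° = 0.0 + 245.3 = 245.3 kN/m
FS = R / T = 245.3 / 364.0 = 0.674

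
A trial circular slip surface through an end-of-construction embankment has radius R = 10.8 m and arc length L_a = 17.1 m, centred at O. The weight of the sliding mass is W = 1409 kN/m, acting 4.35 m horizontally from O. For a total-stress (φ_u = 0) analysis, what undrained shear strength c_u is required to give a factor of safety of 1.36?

c_u = 45.1 kPa

FS = c_u·L_a·R / (W·d), so c_u = FS·W·d / (L_a·R).
c_u = 1.36·1409·4.35 / (17.10·10.8) = 8335.6 / 184.68 = 45.14 kPa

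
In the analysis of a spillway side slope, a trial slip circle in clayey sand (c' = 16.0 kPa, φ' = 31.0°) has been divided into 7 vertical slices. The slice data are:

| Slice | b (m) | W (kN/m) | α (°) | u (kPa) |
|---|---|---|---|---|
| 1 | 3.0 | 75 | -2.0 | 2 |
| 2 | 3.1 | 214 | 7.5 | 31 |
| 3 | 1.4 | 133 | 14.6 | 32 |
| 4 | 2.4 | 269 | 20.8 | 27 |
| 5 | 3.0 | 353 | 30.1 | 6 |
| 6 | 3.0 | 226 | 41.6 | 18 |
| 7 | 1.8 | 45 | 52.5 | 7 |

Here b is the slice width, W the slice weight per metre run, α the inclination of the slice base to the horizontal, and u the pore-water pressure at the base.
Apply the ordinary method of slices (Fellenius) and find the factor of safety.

Ordinary method of slices: FS = Σ[c'·Δl_i + (W_i cosα_i − u_i·Δl_i)·tanφ'] / Σ W_i sinα_i, with Δl_i = b_i / cosα_i.
Slice 1: Δl = 3.0/cos(-2.0°) = 3.002 m; N'_1 = 75·cos(-2.0°) − 2·3.002 = 69.0; c'Δl = 48.03; W sinα = -2.6
Slice 2: Δl = 3.1/cos7.5° = 3.127 m; N'_2 = 214·cos7.5° − 31·3.127 = 115.2; c'Δl = 50.03; W sinα = 27.9
Slice 3: Δl = 1.4/cos14.6° = 1.447 m; N'_3 = 133·cos14.6° − 32·1.447 = 82.4; c'Δl = 23.15; W sinα = 33.5
Slice 4: Δl = 2.4/cos20.8° = 2.567 m; N'_4 = 269·cos20.8° − 27·2.567 = 182.2; c'Δl = 41.08; W sinα = 95.5
Slice 5: Δl = 3.0/cos30.1° = 3.468 m; N'_5 = 353·cos30.1° − 6·3.468 = 284.6; c'Δl = 55.48; W sinα = 177.0
Slice 6: Δl = 3.0/cos41.6° = 4.012 m; N'_6 = 226·cos41.6° − 18·4.012 = 96.8; c'Δl = 64.19; W sinα = 150.0
Slice 7: Δl = 1.8/cos52.5° = 2.957 m; N'_7 = 45·cos52.5° − 7·2.957 = 6.7; c'Δl = 47.31; W sinα = 35.7
Σc'Δl = 329.3 kN/m; ΣN' = 836.8 kN/m; ΣW sinα = 517.1 kN/m
Resisting = 329.3 + 836.8·tan31.0° = 329.3 + 502.8 = 832.1 kN/m
FS = 832.1 / 517.1 = 1.609

FS = 1.61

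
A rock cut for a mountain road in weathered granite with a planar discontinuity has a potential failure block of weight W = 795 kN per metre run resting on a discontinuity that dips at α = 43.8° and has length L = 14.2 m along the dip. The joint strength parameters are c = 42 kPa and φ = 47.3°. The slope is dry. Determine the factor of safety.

Resolving the block weight along and normal to the plane and applying the Mohr–Coulomb strength on the joint:
N' = W cosα = 795·cos43.8° = 573.8 kN/m
Driving force T = W sinα = 795·sin43.8° = 550.3 kN/m
Resisting force R = c·L + N'·tanφ = 42·14.2 + 573.8·tan47.3° = 596.4 + 621.8 = 1218.2 kN/m
FS = R / T = 1218.2 / 550.3 = 2.214

FS = 2.21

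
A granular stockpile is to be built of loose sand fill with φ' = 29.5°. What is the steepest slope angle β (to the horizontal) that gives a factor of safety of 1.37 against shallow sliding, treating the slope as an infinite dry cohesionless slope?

β = 22.4°

For an infinite dry cohesionless slope FS = tanφ'/tanβ, so tanβ = tanφ' / FS.
tanβ = tan29.5° / 1.37 = 0.5658 / 1.37 = 0.4130
β = arctan(0.4130) = 22.44°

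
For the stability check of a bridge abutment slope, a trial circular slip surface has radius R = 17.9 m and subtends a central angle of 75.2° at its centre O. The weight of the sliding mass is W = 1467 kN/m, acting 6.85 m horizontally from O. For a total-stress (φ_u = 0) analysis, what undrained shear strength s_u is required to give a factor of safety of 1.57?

s_u = 37.5 kPa

FS = s_u·L_a·R / (W·d), so s_u = FS·W·d / (L_a·R).
Arc length L_a = R·θ = 17.9·(75.2°·π/180) = 17.9·1.3125 = 23.49 m
s_u = 1.57·1467·6.85 / (23.49·17.9) = 15776.9 / 420.53 = 37.52 kPa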